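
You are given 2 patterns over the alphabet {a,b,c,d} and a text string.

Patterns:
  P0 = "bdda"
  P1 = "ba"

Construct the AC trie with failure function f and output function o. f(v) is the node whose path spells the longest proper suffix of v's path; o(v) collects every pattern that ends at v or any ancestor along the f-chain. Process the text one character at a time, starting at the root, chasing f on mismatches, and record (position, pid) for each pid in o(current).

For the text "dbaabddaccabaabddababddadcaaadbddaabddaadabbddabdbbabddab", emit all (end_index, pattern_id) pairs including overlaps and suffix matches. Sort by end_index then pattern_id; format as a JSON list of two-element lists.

Build automaton:
Trie nodes:
  0='ε' goto b→1
  1='b' goto a→5 d→2
  2='bd' goto d→3
  3='bdd' goto a→4
  4='bdda' goto ·  ←P0
  5='ba' goto ·  ←P1

Failure links (BFS by depth):
  fail(1) 'b': from fail(0)=0 chase 'b': 0 ⇒ 0;  out=∅∪out(0)=∅
  fail(2) 'bd': from fail(1)=0 chase 'd': 0 ⇒ 0;  out=∅∪out(0)=∅
  fail(5) 'ba': from fail(1)=0 chase 'a': 0 ⇒ 0;  out={1}∪out(0)={1}
  fail(3) 'bdd': from fail(2)=0 chase 'd': 0 ⇒ 0;  out=∅∪out(0)=∅
  fail(4) 'bdda': from fail(3)=0 chase 'a': 0 ⇒ 0;  out={0}∪out(0)={0}

Text stream:
pos 0 'd': at 0
pos 1 'b': at 1
pos 2 'a': at 5  ** P1@[1:2]
pos 3 'a': at 0 ·f
pos 4 'b': at 1
pos 5 'd': at 2
pos 6 'd': at 3
pos 7 'a': at 4  ** P0@[4:7]
pos 8 'c': at 0 ·f
pos 9 'c': at 0
pos 10 'a': at 0
pos 11 'b': at 1
pos 12 'a': at 5  ** P1@[11:12]
pos 13 'a': at 0 ·f
pos 14 'b': at 1
pos 15 'd': at 2
pos 16 'd': at 3
pos 17 'a': at 4  ** P0@[14:17]
pos 18 'b': at 1 ·f
pos 19 'a': at 5  ** P1@[18:19]
pos 20 'b': at 1 ·f
pos 21 'd': at 2
pos 22 'd': at 3
pos 23 'a': at 4  ** P0@[20:23]
pos 24 'd': at 0 ·f
pos 25 'c': at 0
pos 26 'a': at 0
pos 27 'a': at 0
pos 28 'a': at 0
pos 29 'd': at 0
pos 30 'b': at 1
pos 31 'd': at 2
pos 32 'd': at 3
pos 33 'a': at 4  ** P0@[30:33]
pos 34 'a': at 0 ·f
pos 35 'b': at 1
pos 36 'd': at 2
pos 37 'd': at 3
pos 38 'a': at 4  ** P0@[35:38]
pos 39 'a': at 0 ·f
pos 40 'd': at 0
pos 41 'a': at 0
pos 42 'b': at 1
pos 43 'b': at 1 ·f
pos 44 'd': at 2
pos 45 'd': at 3
pos 46 'a': at 4  ** P0@[43:46]
pos 47 'b': at 1 ·f
pos 48 'd': at 2
pos 49 'b': at 1 ·f
pos 50 'b': at 1 ·f
pos 51 'a': at 5  ** P1@[50:51]
pos 52 'b': at 1 ·f
pos 53 'd': at 2
pos 54 'd': at 3
pos 55 'a': at 4  ** P0@[52:55]
pos 56 'b': at 1 ·f

Result: [[2,1],[7,0],[12,1],[17,0],[19,1],[23,0],[33,0],[38,0],[46,0],[51,1],[55,0]]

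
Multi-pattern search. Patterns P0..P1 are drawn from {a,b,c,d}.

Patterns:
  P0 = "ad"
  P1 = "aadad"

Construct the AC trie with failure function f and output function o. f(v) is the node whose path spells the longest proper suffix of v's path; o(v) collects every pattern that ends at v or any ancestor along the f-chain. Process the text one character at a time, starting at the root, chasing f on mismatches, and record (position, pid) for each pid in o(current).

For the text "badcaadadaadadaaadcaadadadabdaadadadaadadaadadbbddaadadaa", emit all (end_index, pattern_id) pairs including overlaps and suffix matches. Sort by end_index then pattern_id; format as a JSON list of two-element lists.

Build automaton:
Trie nodes:
  0='ε' goto a→1
  1='a' goto a→3 d→2
  2='ad' goto ·  ←P0
  3='aa' goto d→4
  4='aad' goto a→5
  5='aada' goto d→6
  6='aadad' goto ·  ←P1

Failure links (BFS by depth):
  n1('a'): parent n0 fail=0; on 'a' 0 → fail=0;  out ∅∪∅=∅
  n2('ad'): parent n1 fail=0; on 'd' 0 → fail=0;  out {0}∪∅={0}
  n3('aa'): parent n1 fail=0; on 'a' 0 → fail=1;  out ∅∪∅=∅
  n4('aad'): parent n3 fail=1; on 'd' 1 → fail=2;  out ∅∪{0}={0}
  n5('aada'): parent n4 fail=2; on 'a' 2→0 → fail=1;  out ∅∪∅=∅
  n6('aadad'): parent n5 fail=1; on 'd' 1 → fail=2;  out {1}∪{0}={0,1}

Scan:
[0] read 'b'  n0⇒n0
[1] read 'a'  n0⇒n1
[2] read 'd'  n1⇒n2  emit P0@[1:2]
[3] read 'c'  n2⇒n0 (fail-walked)
[4] read 'a'  n0⇒n1
[5] read 'a'  n1⇒n3
[6] read 'd'  n3⇒n4  emit P0@[5:6]
[7] read 'a'  n4⇒n5
[8] read 'd'  n5⇒n6  emit P0@[7:8],P1@[4:8]
[9] read 'a'  n6⇒n1 (fail-walked)
[10] read 'a'  n1⇒n3
[11] read 'd'  n3⇒n4  emit P0@[10:11]
[12] read 'a'  n4⇒n5
[13] read 'd'  n5⇒n6  emit P0@[12:13],P1@[9:13]
[14] read 'a'  n6⇒n1 (fail-walked)
[15] read 'a'  n1⇒n3
[16] read 'a'  n3⇒n3 (fail-walked)
[17] read 'd'  n3⇒n4  emit P0@[16:17]
[18] read 'c'  n4⇒n0 (fail-walked)
[19] read 'a'  n0⇒n1
[20] read 'a'  n1⇒n3
[21] read 'd'  n3⇒n4  emit P0@[20:21]
[22] read 'a'  n4⇒n5
[23] read 'd'  n5⇒n6  emit P0@[22:23],P1@[19:23]
[24] read 'a'  n6⇒n1 (fail-walked)
[25] read 'd'  n1⇒n2  emit P0@[24:25]
[26] read 'a'  n2⇒n1 (fail-walked)
[27] read 'b'  n1⇒n0 (fail-walked)
[28] read 'd'  n0⇒n0
[29] read 'a'  n0⇒n1
[30] read 'a'  n1⇒n3
[31] read 'd'  n3⇒n4  emit P0@[30:31]
[32] read 'a'  n4⇒n5
[33] read 'd'  n5⇒n6  emit P0@[32:33],P1@[29:33]
[34] read 'a'  n6⇒n1 (fail-walked)
[35] read 'd'  n1⇒n2  emit P0@[34:35]
[36] read 'a'  n2⇒n1 (fail-walked)
[37] read 'a'  n1⇒n3
[38] read 'd'  n3⇒n4  emit P0@[37:38]
[39] read 'a'  n4⇒n5
[40] read 'd'  n5⇒n6  emit P0@[39:40],P1@[36:40]
[41] read 'a'  n6⇒n1 (fail-walked)
[42] read 'a'  n1⇒n3
[43] read 'd'  n3⇒n4  emit P0@[42:43]
[44] read 'a'  n4⇒n5
[45] read 'd'  n5⇒n6  emit P0@[44:45],P1@[41:45]
[46] read 'b'  n6⇒n0 (fail-walked)
[47] read 'b'  n0⇒n0
[48] read 'd'  n0⇒n0
[49] read 'd'  n0⇒n0
[50] read 'a'  n0⇒n1
[51] read 'a'  n1⇒n3
[52] read 'd'  n3⇒n4  emit P0@[51:52]
[53] read 'a'  n4⇒n5
[54] read 'd'  n5⇒n6  emit P0@[53:54],P1@[50:54]
[55] read 'a'  n6⇒n1 (fail-walked)
[56] read 'a'  n1⇒n3

All matches (sorted): [[2,0],[6,0],[8,0],[8,1],[11,0],[13,0],[13,1],[17,0],[21,0],[23,0],[23,1],[25,0],[31,0],[33,0],[33,1],[35,0],[38,0],[40,0],[40,1],[43,0],[45,0],[45,1],[52,0],[54,0],[54,1]]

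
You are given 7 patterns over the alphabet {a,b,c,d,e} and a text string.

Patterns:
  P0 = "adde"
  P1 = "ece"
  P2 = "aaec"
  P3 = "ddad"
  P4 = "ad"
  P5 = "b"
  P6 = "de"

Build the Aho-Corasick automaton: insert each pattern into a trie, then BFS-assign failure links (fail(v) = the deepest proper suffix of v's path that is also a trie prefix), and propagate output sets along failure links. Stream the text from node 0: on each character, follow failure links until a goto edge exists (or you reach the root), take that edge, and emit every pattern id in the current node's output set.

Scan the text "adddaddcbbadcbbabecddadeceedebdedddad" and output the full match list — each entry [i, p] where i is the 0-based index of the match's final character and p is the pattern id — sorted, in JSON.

Build:
Trie nodes:
  n0 'ε': a→1 b→15 d→11 e→5
  n1 'a': a→8 d→2
  n2 'ad': d→3  [P4 ends]
  n3 'add': e→4
  n4 'adde': ·  [P0 ends]
  n5 'e': c→6
  n6 'ec': e→7
  n7 'ece': ·  [P1 ends]
  n8 'aa': e→9
  n9 'aae': c→10
  n10 'aaec': ·  [P2 ends]
  n11 'd': d→12 e→16
  n12 'dd': a→13
  n13 'dda': d→14
  n14 'ddad': ·  [P3 ends]
  n15 'b': ·  [P5 ends]
  n16 'de': ·  [P6 ends]

BFS fail/out derivation:
  fail(1) 'a': from fail(0)=0 chase 'a': 0 ⇒ 0;  out=∅∪out(0)=∅
  fail(5) 'e': from fail(0)=0 chase 'e': 0 ⇒ 0;  out=∅∪out(0)=∅
  fail(11) 'd': from fail(0)=0 chase 'd': 0 ⇒ 0;  out=∅∪out(0)=∅
  fail(15) 'b': from fail(0)=0 chase 'b': 0 ⇒ 0;  out={5}∪out(0)={5}
  fail(2) 'ad': from fail(1)=0 chase 'd': 0 ⇒ 11;  out={4}∪out(11)={4}
  fail(6) 'ec': from fail(5)=0 chase 'c': 0 ⇒ 0;  out=∅∪out(0)=∅
  fail(8) 'aa': from fail(1)=0 chase 'a': 0 ⇒ 1;  out=∅∪out(1)=∅
  fail(12) 'dd': from fail(11)=0 chase 'd': 0 ⇒ 11;  out=∅∪out(11)=∅
  fail(16) 'de': from fail(11)=0 chase 'e': 0 ⇒ 5;  out={6}∪out(5)={6}
  fail(3) 'add': from fail(2)=11 chase 'd': 11 ⇒ 12;  out=∅∪out(12)=∅
  fail(7) 'ece': from fail(6)=0 chase 'e': 0 ⇒ 5;  out={1}∪out(5)={1}
  fail(9) 'aae': from fail(8)=1 chase 'e': 1→0 ⇒ 5;  out=∅∪out(5)=∅
  fail(13) 'dda': from fail(12)=11 chase 'a': 11→0 ⇒ 1;  out=∅∪out(1)=∅
  fail(4) 'adde': from fail(3)=12 chase 'e': 12→11 ⇒ 16;  out={0}∪out(16)={0,6}
  fail(10) 'aaec': from fail(9)=5 chase 'c': 5 ⇒ 6;  out={2}∪out(6)={2}
  fail(14) 'ddad': from fail(13)=1 chase 'd': 1 ⇒ 2;  out={3}∪out(2)={3,4}

Run:
[0] read 'a'  n0⇒n1
[1] read 'd'  n1⇒n2  ** P4@[0:1]
[2] read 'd'  n2⇒n3
[3] read 'd'  n3⇒n12 (via fail)
[4] read 'a'  n12⇒n13
[5] read 'd'  n13⇒n14  ** P3@[2:5],P4@[4:5]
[6] read 'd'  n14⇒n3 (via fail)
[7] read 'c'  n3⇒n0 (via fail)
[8] read 'b'  n0⇒n15  ** P5@[8:8]
[9] read 'b'  n15⇒n15 (via fail)  ** P5@[9:9]
[10] read 'a'  n15⇒n1 (via fail)
[11] read 'd'  n1⇒n2  ** P4@[10:11]
[12] read 'c'  n2⇒n0 (via fail)
[13] read 'b'  n0⇒n15  ** P5@[13:13]
[14] read 'b'  n15⇒n15 (via fail)  ** P5@[14:14]
[15] read 'a'  n15⇒n1 (via fail)
[16] read 'b'  n1⇒n15 (via fail)  ** P5@[16:16]
[17] read 'e'  n15⇒n5 (via fail)
[18] read 'c'  n5⇒n6
[19] read 'd'  n6⇒n11 (via fail)
[20] read 'd'  n11⇒n12
[21] read 'a'  n12⇒n13
[22] read 'd'  n13⇒n14  ** P3@[19:22],P4@[21:22]
[23] read 'e'  n14⇒n16 (via fail)  ** P6@[22:23]
[24] read 'c'  n16⇒n6 (via fail)
[25] read 'e'  n6⇒n7  ** P1@[23:25]
[26] read 'e'  n7⇒n5 (via fail)
[27] read 'd'  n5⇒n11 (via fail)
[28] read 'e'  n11⇒n16  ** P6@[27:28]
[29] read 'b'  n16⇒n15 (via fail)  ** P5@[29:29]
[30] read 'd'  n15⇒n11 (via fail)
[31] read 'e'  n11⇒n16  ** P6@[30:31]
[32] read 'd'  n16⇒n11 (via fail)
[33] read 'd'  n11⇒n12
[34] read 'd'  n12⇒n12 (via fail)
[35] read 'a'  n12⇒n13
[36] read 'd'  n13⇒n14  ** P3@[33:36],P4@[35:36]

Matches: [[1,4],[5,3],[5,4],[8,5],[9,5],[11,4],[13,5],[14,5],[16,5],[22,3],[22,4],[23,6],[25,1],[28,6],[29,5],[31,6],[36,3],[36,4]]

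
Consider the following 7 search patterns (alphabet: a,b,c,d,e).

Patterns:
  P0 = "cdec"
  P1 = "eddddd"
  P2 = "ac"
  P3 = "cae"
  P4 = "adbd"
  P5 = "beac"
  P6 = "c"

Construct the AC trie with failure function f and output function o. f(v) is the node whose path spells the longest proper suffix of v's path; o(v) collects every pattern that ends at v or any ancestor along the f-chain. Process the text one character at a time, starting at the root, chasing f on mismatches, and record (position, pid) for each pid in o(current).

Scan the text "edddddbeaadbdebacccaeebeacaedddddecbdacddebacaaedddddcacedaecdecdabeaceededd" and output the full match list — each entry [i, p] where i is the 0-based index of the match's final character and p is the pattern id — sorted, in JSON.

Construct AC machine:
Trie nodes:
  0='ε' goto a→11 b→18 c→1 e→5
  1='c' goto a→13 d→2  ←P6
  2='cd' goto e→3
  3='cde' goto c→4
  4='cdec' goto ·  ←P0
  5='e' goto d→6
  6='ed' goto d→7
  7='edd' goto d→8
  8='eddd' goto d→9
  9='edddd' goto d→10
  10='eddddd' goto ·  ←P1
  11='a' goto c→12 d→15
  12='ac' goto ·  ←P2
  13='ca' goto e→14
  14='cae' goto ·  ←P3
  15='ad' goto b→16
  16='adb' goto d→17
  17='adbd' goto ·  ←P4
  18='b' goto e→19
  19='be' goto a→20
  20='bea' goto c→21
  21='beac' goto ·  ←P5

Failure links (BFS by depth):
  n1('c'): parent n0 fail=0; on 'c' 0 → fail=0;  out {6}∪∅={6}
  n5('e'): parent n0 fail=0; on 'e' 0 → fail=0;  out ∅∪∅=∅
  n11('a'): parent n0 fail=0; on 'a' 0 → fail=0;  out ∅∪∅=∅
  n18('b'): parent n0 fail=0; on 'b' 0 → fail=0;  out ∅∪∅=∅
  n2('cd'): parent n1 fail=0; on 'd' 0 → fail=0;  out ∅∪∅=∅
  n6('ed'): parent n5 fail=0; on 'd' 0 → fail=0;  out ∅∪∅=∅
  n12('ac'): parent n11 fail=0; on 'c' 0 → fail=1;  out {2}∪{6}={2,6}
  n13('ca'): parent n1 fail=0; on 'a' 0 → fail=11;  out ∅∪∅=∅
  n15('ad'): parent n11 fail=0; on 'd' 0 → fail=0;  out ∅∪∅=∅
  n19('be'): parent n18 fail=0; on 'e' 0 → fail=5;  out ∅∪∅=∅
  n3('cde'): parent n2 fail=0; on 'e' 0 → fail=5;  out ∅∪∅=∅
  n7('edd'): parent n6 fail=0; on 'd' 0 → fail=0;  out ∅∪∅=∅
  n14('cae'): parent n13 fail=11; on 'e' 11→0 → fail=5;  out {3}∪∅={3}
  n16('adb'): parent n15 fail=0; on 'b' 0 → fail=18;  out ∅∪∅=∅
  n20('bea'): parent n19 fail=5; on 'a' 5→0 → fail=11;  out ∅∪∅=∅
  n4('cdec'): parent n3 fail=5; on 'c' 5→0 → fail=1;  out {0}∪{6}={0,6}
  n8('eddd'): parent n7 fail=0; on 'd' 0 → fail=0;  out ∅∪∅=∅
  n17('adbd'): parent n16 fail=18; on 'd' 18→0 → fail=0;  out {4}∪∅={4}
  n21('beac'): parent n20 fail=11; on 'c' 11 → fail=12;  out {5}∪{2,6}={2,5,6}
  n9('edddd'): parent n8 fail=0; on 'd' 0 → fail=0;  out ∅∪∅=∅
  n10('eddddd'): parent n9 fail=0; on 'd' 0 → fail=0;  out {1}∪∅={1}

Scan:
[0] read 'e'  n0⇒n5
[1] read 'd'  n5⇒n6
[2] read 'd'  n6⇒n7
[3] read 'd'  n7⇒n8
[4] read 'd'  n8⇒n9
[5] read 'd'  n9⇒n10  → match P1@[0:5]
[6] read 'b'  n10⇒n18 (via fail)
[7] read 'e'  n18⇒n19
[8] read 'a'  n19⇒n20
[9] read 'a'  n20⇒n11 (via fail)
[10] read 'd'  n11⇒n15
[11] read 'b'  n15⇒n16
[12] read 'd'  n16⇒n17  → match P4@[9:12]
[13] read 'e'  n17⇒n5 (via fail)
[14] read 'b'  n5⇒n18 (via fail)
[15] read 'a'  n18⇒n11 (via fail)
[16] read 'c'  n11⇒n12  → match P2@[15:16],P6@[16:16]
[17] read 'c'  n12⇒n1 (via fail)  → match P6@[17:17]
[18] read 'c'  n1⇒n1 (via fail)  → match P6@[18:18]
[19] read 'a'  n1⇒n13
[20] read 'e'  n13⇒n14  → match P3@[18:20]
[21] read 'e'  n14⇒n5 (via fail)
[22] read 'b'  n5⇒n18 (via fail)
[23] read 'e'  n18⇒n19
[24] read 'a'  n19⇒n20
[25] read 'c'  n20⇒n21  → match P2@[24:25],P5@[22:25],P6@[25:25]
[26] read 'a'  n21⇒n13 (via fail)
[27] read 'e'  n13⇒n14  → match P3@[25:27]
[28] read 'd'  n14⇒n6 (via fail)
[29] read 'd'  n6⇒n7
[30] read 'd'  n7⇒n8
[31] read 'd'  n8⇒n9
[32] read 'd'  n9⇒n10  → match P1@[27:32]
[33] read 'e'  n10⇒n5 (via fail)
[34] read 'c'  n5⇒n1 (via fail)  → match P6@[34:34]
[35] read 'b'  n1⇒n18 (via fail)
[36] read 'd'  n18⇒n0 (via fail)
[37] read 'a'  n0⇒n11
[38] read 'c'  n11⇒n12  → match P2@[37:38],P6@[38:38]
[39] read 'd'  n12⇒n2 (via fail)
[40] read 'd'  n2⇒n0 (via fail)
[41] read 'e'  n0⇒n5
[42] read 'b'  n5⇒n18 (via fail)
[43] read 'a'  n18⇒n11 (via fail)
[44] read 'c'  n11⇒n12  → match P2@[43:44],P6@[44:44]
[45] read 'a'  n12⇒n13 (via fail)
[46] read 'a'  n13⇒n11 (via fail)
[47] read 'e'  n11⇒n5 (via fail)
[48] read 'd'  n5⇒n6
[49] read 'd'  n6⇒n7
[50] read 'd'  n7⇒n8
[51] read 'd'  n8⇒n9
[52] read 'd'  n9⇒n10  → match P1@[47:52]
[53] read 'c'  n10⇒n1 (via fail)  → match P6@[53:53]
[54] read 'a'  n1⇒n13
[55] read 'c'  n13⇒n12 (via fail)  → match P2@[54:55],P6@[55:55]
[56] read 'e'  n12⇒n5 (via fail)
[57] read 'd'  n5⇒n6
[58] read 'a'  n6⇒n11 (via fail)
[59] read 'e'  n11⇒n5 (via fail)
[60] read 'c'  n5⇒n1 (via fail)  → match P6@[60:60]
[61] read 'd'  n1⇒n2
[62] read 'e'  n2⇒n3
[63] read 'c'  n3⇒n4  → match P0@[60:63],P6@[63:63]
[64] read 'd'  n4⇒n2 (via fail)
[65] read 'a'  n2⇒n11 (via fail)
[66] read 'b'  n11⇒n18 (via fail)
[67] read 'e'  n18⇒n19
[68] read 'a'  n19⇒n20
[69] read 'c'  n20⇒n21  → match P2@[68:69],P5@[66:69],P6@[69:69]
[70] read 'e'  n21⇒n5 (via fail)
[71] read 'e'  n5⇒n5 (via fail)
[72] read 'd'  n5⇒n6
[73] read 'e'  n6⇒n5 (via fail)
[74] read 'd'  n5⇒n6
[75] read 'd'  n6⇒n7

All matches (sorted): [[5,1],[12,4],[16,2],[16,6],[17,6],[18,6],[20,3],[25,2],[25,5],[25,6],[27,3],[32,1],[34,6],[38,2],[38,6],[44,2],[44,6],[52,1],[53,6],[55,2],[55,6],[60,6],[63,0],[63,6],[69,2],[69,5],[69,6]]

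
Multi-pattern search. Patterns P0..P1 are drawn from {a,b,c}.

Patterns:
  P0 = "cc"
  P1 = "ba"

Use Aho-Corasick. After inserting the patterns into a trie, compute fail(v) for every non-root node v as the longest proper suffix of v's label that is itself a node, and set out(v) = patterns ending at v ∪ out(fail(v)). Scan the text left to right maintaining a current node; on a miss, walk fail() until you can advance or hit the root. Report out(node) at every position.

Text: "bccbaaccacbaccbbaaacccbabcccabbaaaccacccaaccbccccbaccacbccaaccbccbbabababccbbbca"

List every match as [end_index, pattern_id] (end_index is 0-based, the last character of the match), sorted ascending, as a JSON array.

Build:
Trie (insert patterns):
  0='ε' goto b→3 c→1
  1='c' goto c→2
  2='cc' goto ·  ←P0
  3='b' goto a→4
  4='ba' goto ·  ←P1

Failure links (BFS by depth):
  n1('c'): parent n0 fail=0; on 'c' 0 → fail=0;  out ∅∪∅=∅
  n3('b'): parent n0 fail=0; on 'b' 0 → fail=0;  out ∅∪∅=∅
  n2('cc'): parent n1 fail=0; on 'c' 0 → fail=1;  out {0}∪∅={0}
  n4('ba'): parent n3 fail=0; on 'a' 0 → fail=0;  out {1}∪∅={1}

Run:
[0] read 'b'  n0⇒n3
[1] read 'c'  n3⇒n1 ·f
[2] read 'c'  n1⇒n2  ** P0@[1:2]
[3] read 'b'  n2⇒n3 ·f
[4] read 'a'  n3⇒n4  ** P1@[3:4]
[5] read 'a'  n4⇒n0 ·f
[6] read 'c'  n0⇒n1
[7] read 'c'  n1⇒n2  ** P0@[6:7]
[8] read 'a'  n2⇒n0 ·f
[9] read 'c'  n0⇒n1
[10] read 'b'  n1⇒n3 ·f
[11] read 'a'  n3⇒n4  ** P1@[10:11]
[12] read 'c'  n4⇒n1 ·f
[13] read 'c'  n1⇒n2  ** P0@[12:13]
[14] read 'b'  n2⇒n3 ·f
[15] read 'b'  n3⇒n3 ·f
[16] read 'a'  n3⇒n4  ** P1@[15:16]
[17] read 'a'  n4⇒n0 ·f
[18] read 'a'  n0⇒n0
[19] read 'c'  n0⇒n1
[20] read 'c'  n1⇒n2  ** P0@[19:20]
[21] read 'c'  n2⇒n2 ·f  ** P0@[20:21]
[22] read 'b'  n2⇒n3 ·f
[23] read 'a'  n3⇒n4  ** P1@[22:23]
[24] read 'b'  n4⇒n3 ·f
[25] read 'c'  n3⇒n1 ·f
[26] read 'c'  n1⇒n2  ** P0@[25:26]
[27] read 'c'  n2⇒n2 ·f  ** P0@[26:27]
[28] read 'a'  n2⇒n0 ·f
[29] read 'b'  n0⇒n3
[30] read 'b'  n3⇒n3 ·f
[31] read 'a'  n3⇒n4  ** P1@[30:31]
[32] read 'a'  n4⇒n0 ·f
[33] read 'a'  n0⇒n0
[34] read 'c'  n0⇒n1
[35] read 'c'  n1⇒n2  ** P0@[34:35]
[36] read 'a'  n2⇒n0 ·f
[37] read 'c'  n0⇒n1
[38] read 'c'  n1⇒n2  ** P0@[37:38]
[39] read 'c'  n2⇒n2 ·f  ** P0@[38:39]
[40] read 'a'  n2⇒n0 ·f
[41] read 'a'  n0⇒n0
[42] read 'c'  n0⇒n1
[43] read 'c'  n1⇒n2  ** P0@[42:43]
[44] read 'b'  n2⇒n3 ·f
[45] read 'c'  n3⇒n1 ·f
[46] read 'c'  n1⇒n2  ** P0@[45:46]
[47] read 'c'  n2⇒n2 ·f  ** P0@[46:47]
[48] read 'c'  n2⇒n2 ·f  ** P0@[47:48]
[49] read 'b'  n2⇒n3 ·f
[50] read 'a'  n3⇒n4  ** P1@[49:50]
[51] read 'c'  n4⇒n1 ·f
[52] read 'c'  n1⇒n2  ** P0@[51:52]
[53] read 'a'  n2⇒n0 ·f
[54] read 'c'  n0⇒n1
[55] read 'b'  n1⇒n3 ·f
[56] read 'c'  n3⇒n1 ·f
[57] read 'c'  n1⇒n2  ** P0@[56:57]
[58] read 'a'  n2⇒n0 ·f
[59] read 'a'  n0⇒n0
[60] read 'c'  n0⇒n1
[61] read 'c'  n1⇒n2  ** P0@[60:61]
[62] read 'b'  n2⇒n3 ·f
[63] read 'c'  n3⇒n1 ·f
[64] read 'c'  n1⇒n2  ** P0@[63:64]
[65] read 'b'  n2⇒n3 ·f
[66] read 'b'  n3⇒n3 ·f
[67] read 'a'  n3⇒n4  ** P1@[66:67]
[68] read 'b'  n4⇒n3 ·f
[69] read 'a'  n3⇒n4  ** P1@[68:69]
[70] read 'b'  n4⇒n3 ·f
[71] read 'a'  n3⇒n4  ** P1@[70:71]
[72] read 'b'  n4⇒n3 ·f
[73] read 'c'  n3⇒n1 ·f
[74] read 'c'  n1⇒n2  ** P0@[73:74]
[75] read 'b'  n2⇒n3 ·f
[76] read 'b'  n3⇒n3 ·f
[77] read 'b'  n3⇒n3 ·f
[78] read 'c'  n3⇒n1 ·f
[79] read 'a'  n1⇒n0 ·f

Matches: [[2,0],[4,1],[7,0],[11,1],[13,0],[16,1],[20,0],[21,0],[23,1],[26,0],[27,0],[31,1],[35,0],[38,0],[39,0],[43,0],[46,0],[47,0],[48,0],[50,1],[52,0],[57,0],[61,0],[64,0],[67,1],[69,1],[71,1],[74,0]]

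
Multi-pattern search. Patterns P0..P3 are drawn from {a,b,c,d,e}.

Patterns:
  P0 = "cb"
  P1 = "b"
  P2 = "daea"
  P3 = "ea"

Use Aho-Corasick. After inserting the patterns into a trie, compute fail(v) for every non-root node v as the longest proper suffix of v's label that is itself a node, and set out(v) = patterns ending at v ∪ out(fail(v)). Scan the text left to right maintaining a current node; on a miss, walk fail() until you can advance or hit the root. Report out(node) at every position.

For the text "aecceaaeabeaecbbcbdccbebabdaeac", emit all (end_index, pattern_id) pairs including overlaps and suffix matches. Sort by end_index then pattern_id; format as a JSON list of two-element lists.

Build:
Trie (insert patterns):
  0='ε' goto b→3 c→1 d→4 e→8
  1='c' goto b→2
  2='cb' goto ·  [P0 ends]
  3='b' goto ·  [P1 ends]
  4='d' goto a→5
  5='da' goto e→6
  6='dae' goto a→7
  7='daea' goto ·  [P2 ends]
  8='e' goto a→9
  9='ea' goto ·  [P3 ends]

Failure links (BFS by depth):
  fail(1) 'c': from fail(0)=0 chase 'c': 0 ⇒ 0;  out=∅∪out(0)=∅
  fail(3) 'b': from fail(0)=0 chase 'b': 0 ⇒ 0;  out={1}∪out(0)={1}
  fail(4) 'd': from fail(0)=0 chase 'd': 0 ⇒ 0;  out=∅∪out(0)=∅
  fail(8) 'e': from fail(0)=0 chase 'e': 0 ⇒ 0;  out=∅∪out(0)=∅
  fail(2) 'cb': from fail(1)=0 chase 'b': 0 ⇒ 3;  out={0}∪out(3)={0,1}
  fail(5) 'da': from fail(4)=0 chase 'a': 0 ⇒ 0;  out=∅∪out(0)=∅
  fail(9) 'ea': from fail(8)=0 chase 'a': 0 ⇒ 0;  out={3}∪out(0)={3}
  fail(6) 'dae': from fail(5)=0 chase 'e': 0 ⇒ 8;  out=∅∪out(8)=∅
  fail(7) 'daea': from fail(6)=8 chase 'a': 8 ⇒ 9;  out={2}∪out(9)={2,3}

Scan:
i=0 'a': node 0→0
i=1 'e': node 0→8
i=2 'c': node 8→1 (via fail)
i=3 'c': node 1→1 (via fail)
i=4 'e': node 1→8 (via fail)
i=5 'a': node 8→9  → match P3@[4:5]
i=6 'a': node 9→0 (via fail)
i=7 'e': node 0→8
i=8 'a': node 8→9  → match P3@[7:8]
i=9 'b': node 9→3 (via fail)  → match P1@[9:9]
i=10 'e': node 3→8 (via fail)
i=11 'a': node 8→9  → match P3@[10:11]
i=12 'e': node 9→8 (via fail)
i=13 'c': node 8→1 (via fail)
i=14 'b': node 1→2  → match P0@[13:14],P1@[14:14]
i=15 'b': node 2→3 (via fail)  → match P1@[15:15]
i=16 'c': node 3→1 (via fail)
i=17 'b': node 1→2  → match P0@[16:17],P1@[17:17]
i=18 'd': node 2→4 (via fail)
i=19 'c': node 4→1 (via fail)
i=20 'c': node 1→1 (via fail)
i=21 'b': node 1→2  → match P0@[20:21],P1@[21:21]
i=22 'e': node 2→8 (via fail)
i=23 'b': node 8→3 (via fail)  → match P1@[23:23]
i=24 'a': node 3→0 (via fail)
i=25 'b': node 0→3  → match P1@[25:25]
i=26 'd': node 3→4 (via fail)
i=27 'a': node 4→5
i=28 'e': node 5→6
i=29 'a': node 6→7  → match P2@[26:29],P3@[28:29]
i=30 'c': node 7→1 (via fail)

Result: [[5,3],[8,3],[9,1],[11,3],[14,0],[14,1],[15,1],[17,0],[17,1],[21,0],[21,1],[23,1],[25,1],[29,2],[29,3]]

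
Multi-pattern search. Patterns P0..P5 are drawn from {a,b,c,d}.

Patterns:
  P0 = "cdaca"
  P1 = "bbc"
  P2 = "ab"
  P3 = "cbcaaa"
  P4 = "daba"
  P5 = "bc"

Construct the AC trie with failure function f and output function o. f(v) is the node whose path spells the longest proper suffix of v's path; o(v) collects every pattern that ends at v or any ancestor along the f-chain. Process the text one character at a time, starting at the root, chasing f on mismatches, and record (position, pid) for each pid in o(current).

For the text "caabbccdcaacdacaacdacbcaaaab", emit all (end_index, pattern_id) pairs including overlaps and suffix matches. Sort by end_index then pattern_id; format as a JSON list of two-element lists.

Construct AC machine:
Trie nodes:
  0='ε' goto a→9 b→6 c→1 d→16
  1='c' goto b→11 d→2
  2='cd' goto a→3
  3='cda' goto c→4
  4='cdac' goto a→5
  5='cdaca' goto ·  ←P0
  6='b' goto b→7 c→20
  7='bb' goto c→8
  8='bbc' goto ·  ←P1
  9='a' goto b→10
  10='ab' goto ·  ←P2
  11='cb' goto c→12
  12='cbc' goto a→13
  13='cbca' goto a→14
  14='cbcaa' goto a→15
  15='cbcaaa' goto ·  ←P3
  16='d' goto a→17
  17='da' goto b→18
  18='dab' goto a→19
  19='daba' goto ·  ←P4
  20='bc' goto ·  ←P5

BFS fail/out derivation:
  fail(1) 'c': from fail(0)=0 chase 'c': 0 ⇒ 0;  out=∅∪out(0)=∅
  fail(6) 'b': from fail(0)=0 chase 'b': 0 ⇒ 0;  out=∅∪out(0)=∅
  fail(9) 'a': from fail(0)=0 chase 'a': 0 ⇒ 0;  out=∅∪out(0)=∅
  fail(16) 'd': from fail(0)=0 chase 'd': 0 ⇒ 0;  out=∅∪out(0)=∅
  fail(2) 'cd': from fail(1)=0 chase 'd': 0 ⇒ 16;  out=∅∪out(16)=∅
  fail(7) 'bb': from fail(6)=0 chase 'b': 0 ⇒ 6;  out=∅∪out(6)=∅
  fail(10) 'ab': from fail(9)=0 chase 'b': 0 ⇒ 6;  out={2}∪out(6)={2}
  fail(11) 'cb': from fail(1)=0 chase 'b': 0 ⇒ 6;  out=∅∪out(6)=∅
  fail(17) 'da': from fail(16)=0 chase 'a': 0 ⇒ 9;  out=∅∪out(9)=∅
  fail(20) 'bc': from fail(6)=0 chase 'c': 0 ⇒ 1;  out={5}∪out(1)={5}
  fail(3) 'cda': from fail(2)=16 chase 'a': 16 ⇒ 17;  out=∅∪out(17)=∅
  fail(8) 'bbc': from fail(7)=6 chase 'c': 6 ⇒ 20;  out={1}∪out(20)={1,5}
  fail(12) 'cbc': from fail(11)=6 chase 'c': 6 ⇒ 20;  out=∅∪out(20)={5}
  fail(18) 'dab': from fail(17)=9 chase 'b': 9 ⇒ 10;  out=∅∪out(10)={2}
  fail(4) 'cdac': from fail(3)=17 chase 'c': 17→9→0 ⇒ 1;  out=∅∪out(1)=∅
  fail(13) 'cbca': from fail(12)=20 chase 'a': 20→1→0 ⇒ 9;  out=∅∪out(9)=∅
  fail(19) 'daba': from fail(18)=10 chase 'a': 10→6→0 ⇒ 9;  out={4}∪out(9)={4}
  fail(5) 'cdaca': from fail(4)=1 chase 'a': 1→0 ⇒ 9;  out={0}∪out(9)={0}
  fail(14) 'cbcaa': from fail(13)=9 chase 'a': 9→0 ⇒ 9;  out=∅∪out(9)=∅
  fail(15) 'cbcaaa': from fail(14)=9 chase 'a': 9→0 ⇒ 9;  out={3}∪out(9)={3}

Run:
pos 0 'c': at 1
pos 1 'a': at 9 (fail-walked)
pos 2 'a': at 9 (fail-walked)
pos 3 'b': at 10  → match P2@[2:3]
pos 4 'b': at 7 (fail-walked)
pos 5 'c': at 8  → match P1@[3:5],P5@[4:5]
pos 6 'c': at 1 (fail-walked)
pos 7 'd': at 2
pos 8 'c': at 1 (fail-walked)
pos 9 'a': at 9 (fail-walked)
pos 10 'a': at 9 (fail-walked)
pos 11 'c': at 1 (fail-walked)
pos 12 'd': at 2
pos 13 'a': at 3
pos 14 'c': at 4
pos 15 'a': at 5  → match P0@[11:15]
pos 16 'a': at 9 (fail-walked)
pos 17 'c': at 1 (fail-walked)
pos 18 'd': at 2
pos 19 'a': at 3
pos 20 'c': at 4
pos 21 'b': at 11 (fail-walked)
pos 22 'c': at 12  → match P5@[21:22]
pos 23 'a': at 13
pos 24 'a': at 14
pos 25 'a': at 15  → match P3@[20:25]
pos 26 'a': at 9 (fail-walked)
pos 27 'b': at 10  → match P2@[26:27]

Matches: [[3,2],[5,1],[5,5],[15,0],[22,5],[25,3],[27,2]]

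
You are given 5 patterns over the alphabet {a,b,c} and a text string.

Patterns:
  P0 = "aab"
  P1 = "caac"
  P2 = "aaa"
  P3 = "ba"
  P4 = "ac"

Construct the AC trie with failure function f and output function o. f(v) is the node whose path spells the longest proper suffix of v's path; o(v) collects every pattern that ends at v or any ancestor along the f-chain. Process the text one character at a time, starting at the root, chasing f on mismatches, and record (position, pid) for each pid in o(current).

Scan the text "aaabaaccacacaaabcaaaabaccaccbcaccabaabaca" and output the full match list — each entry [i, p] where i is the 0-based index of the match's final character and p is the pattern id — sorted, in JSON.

Build automaton:
Trie nodes:
  n0 'ε': a→1 b→9 c→4
  n1 'a': a→2 c→11
  n2 'aa': a→8 b→3
  n3 'aab': ·  ←P0
  n4 'c': a→5
  n5 'ca': a→6
  n6 'caa': c→7
  n7 'caac': ·  ←P1
  n8 'aaa': ·  ←P2
  n9 'b': a→10
  n10 'ba': ·  ←P3
  n11 'ac': ·  ←P4

Failure links (BFS by depth):
  n1('a'): parent n0 fail=0; on 'a' 0 → fail=0;  out ∅∪∅=∅
  n4('c'): parent n0 fail=0; on 'c' 0 → fail=0;  out ∅∪∅=∅
  n9('b'): parent n0 fail=0; on 'b' 0 → fail=0;  out ∅∪∅=∅
  n2('aa'): parent n1 fail=0; on 'a' 0 → fail=1;  out ∅∪∅=∅
  n5('ca'): parent n4 fail=0; on 'a' 0 → fail=1;  out ∅∪∅=∅
  n10('ba'): parent n9 fail=0; on 'a' 0 → fail=1;  out {3}∪∅={3}
  n11('ac'): parent n1 fail=0; on 'c' 0 → fail=4;  out {4}∪∅={4}
  n3('aab'): parent n2 fail=1; on 'b' 1→0 → fail=9;  out {0}∪∅={0}
  n6('caa'): parent n5 fail=1; on 'a' 1 → fail=2;  out ∅∪∅=∅
  n8('aaa'): parent n2 fail=1; on 'a' 1 → fail=2;  out {2}∪∅={2}
  n7('caac'): parent n6 fail=2; on 'c' 2→1 → fail=11;  out {1}∪{4}={1,4}

Text stream:
pos 0 'a': at 1
pos 1 'a': at 2
pos 2 'a': at 8  → match P2@[0:2]
pos 3 'b': at 3 (via fail)  → match P0@[1:3]
pos 4 'a': at 10 (via fail)  → match P3@[3:4]
pos 5 'a': at 2 (via fail)
pos 6 'c': at 11 (via fail)  → match P4@[5:6]
pos 7 'c': at 4 (via fail)
pos 8 'a': at 5
pos 9 'c': at 11 (via fail)  → match P4@[8:9]
pos 10 'a': at 5 (via fail)
pos 11 'c': at 11 (via fail)  → match P4@[10:11]
pos 12 'a': at 5 (via fail)
pos 13 'a': at 6
pos 14 'a': at 8 (via fail)  → match P2@[12:14]
pos 15 'b': at 3 (via fail)  → match P0@[13:15]
pos 16 'c': at 4 (via fail)
pos 17 'a': at 5
pos 18 'a': at 6
pos 19 'a': at 8 (via fail)  → match P2@[17:19]
pos 20 'a': at 8 (via fail)  → match P2@[18:20]
pos 21 'b': at 3 (via fail)  → match P0@[19:21]
pos 22 'a': at 10 (via fail)  → match P3@[21:22]
pos 23 'c': at 11 (via fail)  → match P4@[22:23]
pos 24 'c': at 4 (via fail)
pos 25 'a': at 5
pos 26 'c': at 11 (via fail)  → match P4@[25:26]
pos 27 'c': at 4 (via fail)
pos 28 'b': at 9 (via fail)
pos 29 'c': at 4 (via fail)
pos 30 'a': at 5
pos 31 'c': at 11 (via fail)  → match P4@[30:31]
pos 32 'c': at 4 (via fail)
pos 33 'a': at 5
pos 34 'b': at 9 (via fail)
pos 35 'a': at 10  → match P3@[34:35]
pos 36 'a': at 2 (via fail)
pos 37 'b': at 3  → match P0@[35:37]
pos 38 'a': at 10 (via fail)  → match P3@[37:38]
pos 39 'c': at 11 (via fail)  → match P4@[38:39]
pos 40 'a': at 5 (via fail)

Result: [[2,2],[3,0],[4,3],[6,4],[9,4],[11,4],[14,2],[15,0],[19,2],[20,2],[21,0],[22,3],[23,4],[26,4],[31,4],[35,3],[37,0],[38,3],[39,4]]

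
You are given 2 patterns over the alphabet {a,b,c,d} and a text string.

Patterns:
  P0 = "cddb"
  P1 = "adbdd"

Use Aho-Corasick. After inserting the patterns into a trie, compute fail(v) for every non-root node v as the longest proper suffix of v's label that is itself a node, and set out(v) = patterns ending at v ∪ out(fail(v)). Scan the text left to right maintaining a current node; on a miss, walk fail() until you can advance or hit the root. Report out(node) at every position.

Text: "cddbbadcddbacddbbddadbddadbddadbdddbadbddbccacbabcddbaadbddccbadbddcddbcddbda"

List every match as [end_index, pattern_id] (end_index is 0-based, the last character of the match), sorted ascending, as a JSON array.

Build automaton:
Trie (insert patterns):
  n0 'ε': a→5 c→1
  n1 'c': d→2
  n2 'cd': d→3
  n3 'cdd': b→4
  n4 'cddb': ·  [P0 ends]
  n5 'a': d→6
  n6 'ad': b→7
  n7 'adb': d→8
  n8 'adbd': d→9
  n9 'adbdd': ·  [P1 ends]

BFS fail/out derivation:
  fail(1) 'c': from fail(0)=0 chase 'c': 0 ⇒ 0;  out=∅∪out(0)=∅
  fail(5) 'a': from fail(0)=0 chase 'a': 0 ⇒ 0;  out=∅∪out(0)=∅
  fail(2) 'cd': from fail(1)=0 chase 'd': 0 ⇒ 0;  out=∅∪out(0)=∅
  fail(6) 'ad': from fail(5)=0 chase 'd': 0 ⇒ 0;  out=∅∪out(0)=∅
  fail(3) 'cdd': from fail(2)=0 chase 'd': 0 ⇒ 0;  out=∅∪out(0)=∅
  fail(7) 'adb': from fail(6)=0 chase 'b': 0 ⇒ 0;  out=∅∪out(0)=∅
  fail(4) 'cddb': from fail(3)=0 chase 'b': 0 ⇒ 0;  out={0}∪out(0)={0}
  fail(8) 'adbd': from fail(7)=0 chase 'd': 0 ⇒ 0;  out=∅∪out(0)=∅
  fail(9) 'adbdd': from fail(8)=0 chase 'd': 0 ⇒ 0;  out={1}∪out(0)={1}

Text stream:
i=0 'c': node 0→1
i=1 'd': node 1→2
i=2 'd': node 2→3
i=3 'b': node 3→4  → match P0@[0:3]
i=4 'b': node 4→0 (fail-walked)
i=5 'a': node 0→5
i=6 'd': node 5→6
i=7 'c': node 6→1 (fail-walked)
i=8 'd': node 1→2
i=9 'd': node 2→3
i=10 'b': node 3→4  → match P0@[7:10]
i=11 'a': node 4→5 (fail-walked)
i=12 'c': node 5→1 (fail-walked)
i=13 'd': node 1→2
i=14 'd': node 2→3
i=15 'b': node 3→4  → match P0@[12:15]
i=16 'b': node 4→0 (fail-walked)
i=17 'd': node 0→0
i=18 'd': node 0→0
i=19 'a': node 0→5
i=20 'd': node 5→6
i=21 'b': node 6→7
i=22 'd': node 7→8
i=23 'd': node 8→9  → match P1@[19:23]
i=24 'a': node 9→5 (fail-walked)
i=25 'd': node 5→6
i=26 'b': node 6→7
i=27 'd': node 7→8
i=28 'd': node 8→9  → match P1@[24:28]
i=29 'a': node 9→5 (fail-walked)
i=30 'd': node 5→6
i=31 'b': node 6→7
i=32 'd': node 7→8
i=33 'd': node 8→9  → match P1@[29:33]
i=34 'd': node 9→0 (fail-walked)
i=35 'b': node 0→0
i=36 'a': node 0→5
i=37 'd': node 5→6
i=38 'b': node 6→7
i=39 'd': node 7→8
i=40 'd': node 8→9  → match P1@[36:40]
i=41 'b': node 9→0 (fail-walked)
i=42 'c': node 0→1
i=43 'c': node 1→1 (fail-walked)
i=44 'a': node 1→5 (fail-walked)
i=45 'c': node 5→1 (fail-walked)
i=46 'b': node 1→0 (fail-walked)
i=47 'a': node 0→5
i=48 'b': node 5→0 (fail-walked)
i=49 'c': node 0→1
i=50 'd': node 1→2
i=51 'd': node 2→3
i=52 'b': node 3→4  → match P0@[49:52]
i=53 'a': node 4→5 (fail-walked)
i=54 'a': node 5→5 (fail-walked)
i=55 'd': node 5→6
i=56 'b': node 6→7
i=57 'd': node 7→8
i=58 'd': node 8→9  → match P1@[54:58]
i=59 'c': node 9→1 (fail-walked)
i=60 'c': node 1→1 (fail-walked)
i=61 'b': node 1→0 (fail-walked)
i=62 'a': node 0→5
i=63 'd': node 5→6
i=64 'b': node 6→7
i=65 'd': node 7→8
i=66 'd': node 8→9  → match P1@[62:66]
i=67 'c': node 9→1 (fail-walked)
i=68 'd': node 1→2
i=69 'd': node 2→3
i=70 'b': node 3→4  → match P0@[67:70]
i=71 'c': node 4→1 (fail-walked)
i=72 'd': node 1→2
i=73 'd': node 2→3
i=74 'b': node 3→4  → match P0@[71:74]
i=75 'd': node 4→0 (fail-walked)
i=76 'a': node 0→5

Result: [[3,0],[10,0],[15,0],[23,1],[28,1],[33,1],[40,1],[52,0],[58,1],[66,1],[70,0],[74,0]]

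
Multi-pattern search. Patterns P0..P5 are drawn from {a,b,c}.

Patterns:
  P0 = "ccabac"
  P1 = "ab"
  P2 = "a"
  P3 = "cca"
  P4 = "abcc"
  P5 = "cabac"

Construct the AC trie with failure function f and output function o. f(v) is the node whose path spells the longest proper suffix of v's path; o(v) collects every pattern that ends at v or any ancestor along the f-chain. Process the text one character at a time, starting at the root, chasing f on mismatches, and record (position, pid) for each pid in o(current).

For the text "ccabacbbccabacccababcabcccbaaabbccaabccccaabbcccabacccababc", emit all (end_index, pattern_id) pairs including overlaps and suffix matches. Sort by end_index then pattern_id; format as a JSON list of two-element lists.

Build automaton:
Trie (insert patterns):
  0='ε' goto a→7 c→1
  1='c' goto a→11 c→2
  2='cc' goto a→3
  3='cca' goto b→4  [P3 ends]
  4='ccab' goto a→5
  5='ccaba' goto c→6
  6='ccabac' goto ·  [P0 ends]
  7='a' goto b→8  [P2 ends]
  8='ab' goto c→9  [P1 ends]
  9='abc' goto c→10
  10='abcc' goto ·  [P4 ends]
  11='ca' goto b→12
  12='cab' goto a→13
  13='caba' goto c→14
  14='cabac' goto ·  [P5 ends]

BFS fail/out derivation:
  fail(1) 'c': from fail(0)=0 chase 'c': 0 ⇒ 0;  out=∅∪out(0)=∅
  fail(7) 'a': from fail(0)=0 chase 'a': 0 ⇒ 0;  out={2}∪out(0)={2}
  fail(2) 'cc': from fail(1)=0 chase 'c': 0 ⇒ 1;  out=∅∪out(1)=∅
  fail(8) 'ab': from fail(7)=0 chase 'b': 0 ⇒ 0;  out={1}∪out(0)={1}
  fail(11) 'ca': from fail(1)=0 chase 'a': 0 ⇒ 7;  out=∅∪out(7)={2}
  fail(3) 'cca': from fail(2)=1 chase 'a': 1 ⇒ 11;  out={3}∪out(11)={2,3}
  fail(9) 'abc': from fail(8)=0 chase 'c': 0 ⇒ 1;  out=∅∪out(1)=∅
  fail(12) 'cab': from fail(11)=7 chase 'b': 7 ⇒ 8;  out=∅∪out(8)={1}
  fail(4) 'ccab': from fail(3)=11 chase 'b': 11 ⇒ 12;  out=∅∪out(12)={1}
  fail(10) 'abcc': from fail(9)=1 chase 'c': 1 ⇒ 2;  out={4}∪out(2)={4}
  fail(13) 'caba': from fail(12)=8 chase 'a': 8→0 ⇒ 7;  out=∅∪out(7)={2}
  fail(5) 'ccaba': from fail(4)=12 chase 'a': 12 ⇒ 13;  out=∅∪out(13)={2}
  fail(14) 'cabac': from fail(13)=7 chase 'c': 7→0 ⇒ 1;  out={5}∪out(1)={5}
  fail(6) 'ccabac': from fail(5)=13 chase 'c': 13 ⇒ 14;  out={0}∪out(14)={0,5}

Scan:
i=0 'c': node 0→1
i=1 'c': node 1→2
i=2 'a': node 2→3  → match P2@[2:2],P3@[0:2]
i=3 'b': node 3→4  → match P1@[2:3]
i=4 'a': node 4→5  → match P2@[4:4]
i=5 'c': node 5→6  → match P0@[0:5],P5@[1:5]
i=6 'b': node 6→0 (fail-walked)
i=7 'b': node 0→0
i=8 'c': node 0→1
i=9 'c': node 1→2
i=10 'a': node 2→3  → match P2@[10:10],P3@[8:10]
i=11 'b': node 3→4  → match P1@[10:11]
i=12 'a': node 4→5  → match P2@[12:12]
i=13 'c': node 5→6  → match P0@[8:13],P5@[9:13]
i=14 'c': node 6→2 (fail-walked)
i=15 'c': node 2→2 (fail-walked)
i=16 'a': node 2→3  → match P2@[16:16],P3@[14:16]
i=17 'b': node 3→4  → match P1@[16:17]
i=18 'a': node 4→5  → match P2@[18:18]
i=19 'b': node 5→8 (fail-walked)  → match P1@[18:19]
i=20 'c': node 8→9
i=21 'a': node 9→11 (fail-walked)  → match P2@[21:21]
i=22 'b': node 11→12  → match P1@[21:22]
i=23 'c': node 12→9 (fail-walked)
i=24 'c': node 9→10  → match P4@[21:24]
i=25 'c': node 10→2 (fail-walked)
i=26 'b': node 2→0 (fail-walked)
i=27 'a': node 0→7  → match P2@[27:27]
i=28 'a': node 7→7 (fail-walked)  → match P2@[28:28]
i=29 'a': node 7→7 (fail-walked)  → match P2@[29:29]
i=30 'b': node 7→8  → match P1@[29:30]
i=31 'b': node 8→0 (fail-walked)
i=32 'c': node 0→1
i=33 'c': node 1→2
i=34 'a': node 2→3  → match P2@[34:34],P3@[32:34]
i=35 'a': node 3→7 (fail-walked)  → match P2@[35:35]
i=36 'b': node 7→8  → match P1@[35:36]
i=37 'c': node 8→9
i=38 'c': node 9→10  → match P4@[35:38]
i=39 'c': node 10→2 (fail-walked)
i=40 'c': node 2→2 (fail-walked)
i=41 'a': node 2→3  → match P2@[41:41],P3@[39:41]
i=42 'a': node 3→7 (fail-walked)  → match P2@[42:42]
i=43 'b': node 7→8  → match P1@[42:43]
i=44 'b': node 8→0 (fail-walked)
i=45 'c': node 0→1
i=46 'c': node 1→2
i=47 'c': node 2→2 (fail-walked)
i=48 'a': node 2→3  → match P2@[48:48],P3@[46:48]
i=49 'b': node 3→4  → match P1@[48:49]
i=50 'a': node 4→5  → match P2@[50:50]
i=51 'c': node 5→6  → match P0@[46:51],P5@[47:51]
i=52 'c': node 6→2 (fail-walked)
i=53 'c': node 2→2 (fail-walked)
i=54 'a': node 2→3  → match P2@[54:54],P3@[52:54]
i=55 'b': node 3→4  → match P1@[54:55]
i=56 'a': node 4→5  → match P2@[56:56]
i=57 'b': node 5→8 (fail-walked)  → match P1@[56:57]
i=58 'c': node 8→9

All matches (sorted): [[2,2],[2,3],[3,1],[4,2],[5,0],[5,5],[10,2],[10,3],[11,1],[12,2],[13,0],[13,5],[16,2],[16,3],[17,1],[18,2],[19,1],[21,2],[22,1],[24,4],[27,2],[28,2],[29,2],[30,1],[34,2],[34,3],[35,2],[36,1],[38,4],[41,2],[41,3],[42,2],[43,1],[48,2],[48,3],[49,1],[50,2],[51,0],[51,5],[54,2],[54,3],[55,1],[56,2],[57,1]]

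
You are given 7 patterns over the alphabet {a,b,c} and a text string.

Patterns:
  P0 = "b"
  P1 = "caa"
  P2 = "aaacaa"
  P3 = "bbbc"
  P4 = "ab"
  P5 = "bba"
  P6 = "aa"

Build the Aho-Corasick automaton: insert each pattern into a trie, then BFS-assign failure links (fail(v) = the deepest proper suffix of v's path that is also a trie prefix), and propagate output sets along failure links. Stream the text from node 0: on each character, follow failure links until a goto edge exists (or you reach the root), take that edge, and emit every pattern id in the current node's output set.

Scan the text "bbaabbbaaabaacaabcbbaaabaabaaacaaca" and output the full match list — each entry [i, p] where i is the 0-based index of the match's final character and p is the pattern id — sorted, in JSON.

Build automaton:
Trie (insert patterns):
  n0 'ε': a→5 b→1 c→2
  n1 'b': b→11  [P0 ends]
  n2 'c': a→3
  n3 'ca': a→4
  n4 'caa': ·  [P1 ends]
  n5 'a': a→6 b→14
  n6 'aa': a→7  [P6 ends]
  n7 'aaa': c→8
  n8 'aaac': a→9
  n9 'aaaca': a→10
  n10 'aaacaa': ·  [P2 ends]
  n11 'bb': a→15 b→12
  n12 'bbb': c→13
  n13 'bbbc': ·  [P3 ends]
  n14 'ab': ·  [P4 ends]
  n15 'bba': ·  [P5 ends]

BFS fail/out derivation:
  n1('b'): parent n0 fail=0; on 'b' 0 → fail=0;  out {0}∪∅={0}
  n2('c'): parent n0 fail=0; on 'c' 0 → fail=0;  out ∅∪∅=∅
  n5('a'): parent n0 fail=0; on 'a' 0 → fail=0;  out ∅∪∅=∅
  n3('ca'): parent n2 fail=0; on 'a' 0 → fail=5;  out ∅∪∅=∅
  n6('aa'): parent n5 fail=0; on 'a' 0 → fail=5;  out {6}∪∅={6}
  n11('bb'): parent n1 fail=0; on 'b' 0 → fail=1;  out ∅∪{0}={0}
  n14('ab'): parent n5 fail=0; on 'b' 0 → fail=1;  out {4}∪{0}={0,4}
  n4('caa'): parent n3 fail=5; on 'a' 5 → fail=6;  out {1}∪{6}={1,6}
  n7('aaa'): parent n6 fail=5; on 'a' 5 → fail=6;  out ∅∪{6}={6}
  n12('bbb'): parent n11 fail=1; on 'b' 1 → fail=11;  out ∅∪{0}={0}
  n15('bba'): parent n11 fail=1; on 'a' 1→0 → fail=5;  out {5}∪∅={5}
  n8('aaac'): parent n7 fail=6; on 'c' 6→5→0 → fail=2;  out ∅∪∅=∅
  n13('bbbc'): parent n12 fail=11; on 'c' 11→1→0 → fail=2;  out {3}∪∅={3}
  n9('aaaca'): parent n8 fail=2; on 'a' 2 → fail=3;  out ∅∪∅=∅
  n10('aaacaa'): parent n9 fail=3; on 'a' 3 → fail=4;  out {2}∪{1,6}={1,2,6}

Run:
i=0 'b': node 0→1  → match P0@[0:0]
i=1 'b': node 1→11  → match P0@[1:1]
i=2 'a': node 11→15  → match P5@[0:2]
i=3 'a': node 15→6 (via fail)  → match P6@[2:3]
i=4 'b': node 6→14 (via fail)  → match P0@[4:4],P4@[3:4]
i=5 'b': node 14→11 (via fail)  → match P0@[5:5]
i=6 'b': node 11→12  → match P0@[6:6]
i=7 'a': node 12→15 (via fail)  → match P5@[5:7]
i=8 'a': node 15→6 (via fail)  → match P6@[7:8]
i=9 'a': node 6→7  → match P6@[8:9]
i=10 'b': node 7→14 (via fail)  → match P0@[10:10],P4@[9:10]
i=11 'a': node 14→5 (via fail)
i=12 'a': node 5→6  → match P6@[11:12]
i=13 'c': node 6→2 (via fail)
i=14 'a': node 2→3
i=15 'a': node 3→4  → match P1@[13:15],P6@[14:15]
i=16 'b': node 4→14 (via fail)  → match P0@[16:16],P4@[15:16]
i=17 'c': node 14→2 (via fail)
i=18 'b': node 2→1 (via fail)  → match P0@[18:18]
i=19 'b': node 1→11  → match P0@[19:19]
i=20 'a': node 11→15  → match P5@[18:20]
i=21 'a': node 15→6 (via fail)  → match P6@[20:21]
i=22 'a': node 6→7  → match P6@[21:22]
i=23 'b': node 7→14 (via fail)  → match P0@[23:23],P4@[22:23]
i=24 'a': node 14→5 (via fail)
i=25 'a': node 5→6  → match P6@[24:25]
i=26 'b': node 6→14 (via fail)  → match P0@[26:26],P4@[25:26]
i=27 'a': node 14→5 (via fail)
i=28 'a': node 5→6  → match P6@[27:28]
i=29 'a': node 6→7  → match P6@[28:29]
i=30 'c': node 7→8
i=31 'a': node 8→9
i=32 'a': node 9→10  → match P1@[30:32],P2@[27:32],P6@[31:32]
i=33 'c': node 10→2 (via fail)
i=34 'a': node 2→3

Result: [[0,0],[1,0],[2,5],[3,6],[4,0],[4,4],[5,0],[6,0],[7,5],[8,6],[9,6],[10,0],[10,4],[12,6],[15,1],[15,6],[16,0],[16,4],[18,0],[19,0],[20,5],[21,6],[22,6],[23,0],[23,4],[25,6],[26,0],[26,4],[28,6],[29,6],[32,1],[32,2],[32,6]]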